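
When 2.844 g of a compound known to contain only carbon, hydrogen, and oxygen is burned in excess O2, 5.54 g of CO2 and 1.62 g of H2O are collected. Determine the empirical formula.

mol C = 5.54 / 44.01 = 0.1259; mass C = 0.1259 × 12.01 = 1.512 g
mol H = 2 × (1.62 / 18.02) = 0.1798; mass H = 0.1798 × 1.008 = 0.1812 g
mass O = 2.844 − (1.693) = 1.151 g → mol O = 0.07193
Smallest is O at 0.07193 mol; normalising gives C 1.750, H 2.500, O 1.000
Scaling by 4: C 7.00, H 10.00, O 4.00 → C7H10O4

C7H10O4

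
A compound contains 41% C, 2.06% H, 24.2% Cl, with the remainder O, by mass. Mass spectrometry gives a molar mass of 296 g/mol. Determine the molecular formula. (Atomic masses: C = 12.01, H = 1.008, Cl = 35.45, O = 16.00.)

Assume 100 g: 41 g C, 2.06 g H, 24.2 g Cl, 32.74 g O.
Moles — C: 41 / 12.01 = 3.414 mol; H: 2.06 / 1.008 = 2.044 mol; Cl: 24.2 / 35.45 = 0.6827 mol; O: 32.74 / 16.00 = 2.046 mol
Divide by the smallest (0.6827 mol Cl): C 5.001, H 2.994, Cl 1.000, O 2.998
→ C5H3ClO3
Empirical-formula mass = 146.52 g/mol
n = 296 / 146.52 = 2.02 ≈ 2
Molecular formula = (C5H3ClO3)×2 = C10H6Cl2O6

C10H6Cl2O6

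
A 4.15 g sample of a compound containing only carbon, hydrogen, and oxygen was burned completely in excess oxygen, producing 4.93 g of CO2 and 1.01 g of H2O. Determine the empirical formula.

mol C = 4.93 / 44.01 = 0.1120; mass C = 0.1120 × 12.01 = 1.345 g
mol H = 2 × (1.01 / 18.02) = 0.1121; mass H = 0.1121 × 1.008 = 0.1130 g
mass O = 4.15 − (1.458) = 2.692 g → mol O = 0.1682
Smallest is C at 0.112 mol; normalising gives C 1.000, H 1.001, O 1.502
×2: C 2.00, H 2.00, O 3.00 → C2H2O3

C2H2O3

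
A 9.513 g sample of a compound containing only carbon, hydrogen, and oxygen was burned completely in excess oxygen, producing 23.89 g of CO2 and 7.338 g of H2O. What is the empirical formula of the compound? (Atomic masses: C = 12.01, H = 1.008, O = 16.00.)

mol C = 23.89 / 44.01 = 0.5428; mass C = 0.5428 × 12.01 = 6.519 g
mol H = 2 × (7.338 / 18.02) = 0.8144; mass H = 0.8144 × 1.008 = 0.8209 g
mass O = 9.513 − (7.340) = 2.173 g → mol O = 0.1358
Divide by the smallest (0.1358 mol O): C 3.998, H 5.998, O 1.000
Ratio ≈ 4:6:1, so the empirical formula is C4H6O

C4H6O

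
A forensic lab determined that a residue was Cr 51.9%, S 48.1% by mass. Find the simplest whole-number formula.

Cr2S3

Assume 100 g: 51.9 g Cr, 48.1 g S.
Cr: 51.9 g ÷ 52.00 g/mol = 0.9981 mol
S: 48.1 g ÷ 32.07 g/mol = 1.5 mol
Ratios (÷ 0.9981): Cr 1.000, S 1.503
Multiply by 2: Cr 2.00, S 3.01 → Cr2S3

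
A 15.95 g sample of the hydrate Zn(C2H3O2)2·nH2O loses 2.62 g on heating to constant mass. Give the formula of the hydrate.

Zn(C2H3O2)2·2H2O

Mass of anhydrous Zn(C2H3O2)2 = 15.95 − 2.62 = 13.33 g
mol H2O = 2.62 / 18.02 = 0.1454
Molar mass of Zn(C2H3O2)2 = 183.47 g/mol → mol Zn(C2H3O2)2 = 13.33 / 183.47 = 0.07266
n = 0.1454 / 0.07266 = 2.00 ≈ 2 → Zn(C2H3O2)2·2H2O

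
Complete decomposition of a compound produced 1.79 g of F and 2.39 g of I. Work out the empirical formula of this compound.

Moles — F: 1.79 / 19.00 = 0.09421 mol; I: 2.39 / 126.90 = 0.01883 mol
Smallest is I at 0.01883 mol; normalising gives F 5.002, I 1.000
→ F5I

F5I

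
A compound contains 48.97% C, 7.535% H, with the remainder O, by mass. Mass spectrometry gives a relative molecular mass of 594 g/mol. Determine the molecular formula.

Assume 100 g: 48.97 g C, 7.535 g H, 43.495 g O.
Moles — C: 48.97 / 12.01 = 4.077 mol; H: 7.535 / 1.008 = 7.475 mol; O: 43.495 / 16.00 = 2.718 mol
Ratios (÷ 2.718): C 1.500, H 2.750, O 1.000
Multiply by 4: C 6.00, H 11.00, O 4.00 → C6H11O4
Empirical-formula mass = 147.15 g/mol
n = 594 / 147.15 = 4.04 ≈ 4
Molecular formula = (C6H11O4)×4 = C24H44O16

C24H44O16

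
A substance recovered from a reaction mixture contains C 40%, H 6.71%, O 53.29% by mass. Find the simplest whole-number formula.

Assume 100 g: 40 g C, 6.71 g H, 53.29 g O.
Moles — C: 40 / 12.01 = 3.331 mol; H: 6.71 / 1.008 = 6.657 mol; O: 53.29 / 16.00 = 3.331 mol
Smallest is C at 3.331 mol; normalising gives C 1.000, H 1.999, O 1.000
Ratio ≈ 1:2:1, so the empirical formula is CH2O

CH2O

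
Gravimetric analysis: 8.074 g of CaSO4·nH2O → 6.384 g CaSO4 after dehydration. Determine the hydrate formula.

Mass of water lost = 8.074 − 6.384 = 1.69 g → 1.69 / 18.02 = 0.09378 mol H2O
Molar mass of CaSO4 = 136.15 g/mol → mol CaSO4 = 6.384 / 136.15 = 0.04689
n = 0.09378 / 0.04689 = 2.00 ≈ 2 → CaSO4·2H2O

CaSO4·2H2O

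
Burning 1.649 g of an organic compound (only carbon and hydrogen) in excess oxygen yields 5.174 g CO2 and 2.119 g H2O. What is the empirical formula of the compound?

CH2

mol C = 5.174 / 44.01 = 0.1176; mass C = 0.1176 × 12.01 = 1.412 g
mol H = 2 × (2.119 / 18.02) = 0.2352; mass H = 0.2352 × 1.008 = 0.2371 g
Ratios (÷ 0.1176): C 1.000, H 2.000
≈ 1:2 → CH2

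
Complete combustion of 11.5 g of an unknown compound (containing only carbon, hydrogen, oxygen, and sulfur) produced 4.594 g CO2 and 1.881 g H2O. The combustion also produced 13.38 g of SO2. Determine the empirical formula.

CH2O2S2

mol C = 4.594 / 44.01 = 0.1044; mass C = 0.1044 × 12.01 = 1.254 g
mol H = 2 × (1.881 / 18.02) = 0.2088; mass H = 0.2088 × 1.008 = 0.2104 g
mol S = 13.38 / 64.07 = 0.2088; mass S = 6.697 g
mass O = 11.5 − (8.161) = 3.339 g → mol O = 0.2087
Smallest is C at 0.1044 mol; normalising gives C 1.000, H 2.000, O 1.999, S 2.001
Ratio ≈ 1:2:2:2, so the empirical formula is CH2O2S2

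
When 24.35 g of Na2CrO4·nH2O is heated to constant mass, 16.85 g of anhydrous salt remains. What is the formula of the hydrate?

Mass of water lost = 24.35 − 16.85 = 7.5 g → 7.5 / 18.02 = 0.4162 mol H2O
Molar mass of Na2CrO4 = 161.98 g/mol → mol Na2CrO4 = 16.85 / 161.98 = 0.104
n = 0.4162 / 0.104 = 4.00 ≈ 4 → Na2CrO4·4H2O

Na2CrO4·4H2O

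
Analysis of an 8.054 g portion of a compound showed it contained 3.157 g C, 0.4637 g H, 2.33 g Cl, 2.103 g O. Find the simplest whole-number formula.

C: 3.157 g ÷ 12.01 g/mol = 0.2629 mol
H: 0.4637 g ÷ 1.008 g/mol = 0.46 mol
Cl: 2.33 g ÷ 35.45 g/mol = 0.06573 mol
O: 2.103 g ÷ 16.00 g/mol = 0.1314 mol
Ratios (÷ 0.06573): C 3.999, H 6.999, Cl 1.000, O 2.000
Ratio ≈ 4:7:1:2, so the empirical formula is C4H7ClO2

C4H7ClO2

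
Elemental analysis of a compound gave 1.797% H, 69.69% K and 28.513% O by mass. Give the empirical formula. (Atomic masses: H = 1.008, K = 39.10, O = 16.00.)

HKO

Assume 100 g: 1.797 g H, 69.69 g K, 28.513 g O.
Moles — H: 1.797 / 1.008 = 1.783 mol; K: 69.69 / 39.10 = 1.782 mol; O: 28.513 / 16.00 = 1.782 mol
Ratios (÷ 1.782): H 1.000, K 1.000, O 1.000
→ HKO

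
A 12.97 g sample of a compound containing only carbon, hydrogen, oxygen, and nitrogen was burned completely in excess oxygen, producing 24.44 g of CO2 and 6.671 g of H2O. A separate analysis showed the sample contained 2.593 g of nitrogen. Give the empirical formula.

C3H4NO

mol C = 24.44 / 44.01 = 0.5553; mass C = 0.5553 × 12.01 = 6.669 g
mol H = 2 × (6.671 / 18.02) = 0.7404; mass H = 0.7404 × 1.008 = 0.7463 g
mol N = 2.593 / 14.01 = 0.1851
mass O = 12.97 − (10.01) = 2.961 g → mol O = 0.1851
Divide by the smallest (0.1851 mol O): C 3.001, H 4.001, N 1.000, O 1.000
Ratio ≈ 3:4:1:1, so the empirical formula is C3H4NO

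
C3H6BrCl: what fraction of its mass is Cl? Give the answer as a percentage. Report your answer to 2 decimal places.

22.52%

Molar mass = 3(12.01) + 6(1.008) + 1(79.90) + 1(35.45) = 157.428 g/mol
Mass of Cl per mole = 1 × 35.45 = 35.450 g
% Cl = 35.450 / 157.428 × 100 = 22.52%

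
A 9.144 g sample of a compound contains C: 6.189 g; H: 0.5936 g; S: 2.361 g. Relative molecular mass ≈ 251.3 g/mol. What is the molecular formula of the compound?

C14H16S2

n(C) = 6.189/12.01 = 0.5153, n(H) = 0.5936/1.008 = 0.5889, n(S) = 2.361/32.07 = 0.07362
Divide by the smallest (0.07362 mol S): C 7.000, H 7.999, S 1.000
→ C7H8S
Empirical-formula mass = 124.20 g/mol
n = 251.3 / 124.20 = 2.02 ≈ 2
Molecular formula = (C7H8S)×2 = C14H16S2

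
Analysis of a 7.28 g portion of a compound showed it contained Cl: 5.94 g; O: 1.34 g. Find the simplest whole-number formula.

n(Cl) = 5.94/35.45 = 0.1676, n(O) = 1.34/16.00 = 0.08375
Divide by the smallest (0.08375 mol O): Cl 2.001, O 1.000
→ Cl2O

Cl2O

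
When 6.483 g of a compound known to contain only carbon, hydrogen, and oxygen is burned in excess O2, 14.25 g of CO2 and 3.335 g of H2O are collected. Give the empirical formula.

mol C = 14.25 / 44.01 = 0.3238; mass C = 0.3238 × 12.01 = 3.889 g
mol H = 2 × (3.335 / 18.02) = 0.3701; mass H = 0.3701 × 1.008 = 0.3731 g
mass O = 6.483 − (4.262) = 2.221 g → mol O = 0.1388
Smallest is O at 0.1388 mol; normalising gives C 2.332, H 2.666, O 1.000
×3: C 7.00, H 8.00, O 3.00 → C7H8O3

C7H8O3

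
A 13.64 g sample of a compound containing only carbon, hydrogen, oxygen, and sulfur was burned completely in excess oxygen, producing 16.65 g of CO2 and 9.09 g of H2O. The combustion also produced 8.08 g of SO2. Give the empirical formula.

mol C = 16.65 / 44.01 = 0.3783; mass C = 0.3783 × 12.01 = 4.544 g
mol H = 2 × (9.09 / 18.02) = 1.009; mass H = 1.009 × 1.008 = 1.017 g
mol S = 8.08 / 64.07 = 0.1261; mass S = 4.044 g
mass O = 13.64 − (9.605) = 4.035 g → mol O = 0.2522
Smallest is S at 0.1261 mol; normalising gives C 3.000, H 8.000, O 2.000, S 1.000
≈ 3:8:2:1 → C3H8O2S

C3H8O2S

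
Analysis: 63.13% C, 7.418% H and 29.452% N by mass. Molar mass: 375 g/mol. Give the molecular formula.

Assume 100 g: 63.13 g C, 7.418 g H, 29.452 g N.
C: 63.13 g ÷ 12.01 g/mol = 5.256 mol
H: 7.418 g ÷ 1.008 g/mol = 7.359 mol
N: 29.452 g ÷ 14.01 g/mol = 2.102 mol
Divide by the smallest (2.102 mol N): C 2.500, H 3.501, N 1.000
Multiply by 2: C 5.00, H 7.00, N 2.00 → C5H7N2
Empirical-formula mass = 95.13 g/mol
n = 375 / 95.13 = 3.94 ≈ 4
Molecular formula = (C5H7N2)×4 = C20H28N8

C20H28N8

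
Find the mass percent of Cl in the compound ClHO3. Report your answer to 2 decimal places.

41.97%

Molar mass = 1(35.45) + 1(1.008) + 3(16.00) = 84.458 g/mol
Mass of Cl per mole = 1 × 35.45 = 35.450 g
% Cl = 35.450 / 84.458 × 100 = 41.97%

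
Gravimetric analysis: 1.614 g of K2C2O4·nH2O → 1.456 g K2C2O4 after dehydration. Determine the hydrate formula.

Mass of water lost = 1.614 − 1.456 = 0.158 g → 0.158 / 18.02 = 0.008768 mol H2O
Molar mass of K2C2O4 = 166.22 g/mol → mol K2C2O4 = 1.456 / 166.22 = 0.008759
n = 0.008768 / 0.008759 = 1.00 ≈ 1 → K2C2O4·H2O

K2C2O4·H2O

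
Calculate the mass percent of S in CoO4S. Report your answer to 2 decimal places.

20.69%

Molar mass = 1(58.93) + 4(16.00) + 1(32.07) = 155.000 g/mol
Mass of S per mole = 1 × 32.07 = 32.070 g
% S = 32.070 / 155.000 × 100 = 20.69%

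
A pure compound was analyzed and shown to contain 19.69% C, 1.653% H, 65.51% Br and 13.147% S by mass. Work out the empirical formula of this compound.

C4H4Br2S

Assume 100 g: 19.69 g C, 1.653 g H, 65.51 g Br, 13.147 g S.
Moles — C: 19.69 / 12.01 = 1.639 mol; H: 1.653 / 1.008 = 1.64 mol; Br: 65.51 / 79.90 = 0.8199 mol; S: 13.147 / 32.07 = 0.4099 mol
Smallest is S at 0.4099 mol; normalising gives C 3.999, H 4.000, Br 2.000, S 1.000
Ratio ≈ 4:4:2:1, so the empirical formula is C4H4Br2S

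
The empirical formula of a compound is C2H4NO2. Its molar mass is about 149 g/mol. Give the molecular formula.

C4H8N2O4

Empirical-formula mass = 74.06 g/mol
n = 149 / 74.06 = 2.01 ≈ 2
Molecular formula = (C2H4NO2)2 = C4H8N2O4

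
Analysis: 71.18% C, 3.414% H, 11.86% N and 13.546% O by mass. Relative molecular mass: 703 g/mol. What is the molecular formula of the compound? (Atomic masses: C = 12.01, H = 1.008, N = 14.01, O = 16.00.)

Assume 100 g: 71.18 g C, 3.414 g H, 11.86 g N, 13.546 g O.
n(C) = 71.18/12.01 = 5.927, n(H) = 3.414/1.008 = 3.387, n(N) = 11.86/14.01 = 0.8465, n(O) = 13.546/16.00 = 0.8466
Divide by the smallest (0.8465 mol N): C 7.001, H 4.001, N 1.000, O 1.000
Ratio ≈ 7:4:1:1, so the empirical formula is C7H4NO
Empirical-formula mass = 118.11 g/mol
n = 703 / 118.11 = 5.95 ≈ 6
Molecular formula = (C7H4NO)×6 = C42H24N6O6

C42H24N6O6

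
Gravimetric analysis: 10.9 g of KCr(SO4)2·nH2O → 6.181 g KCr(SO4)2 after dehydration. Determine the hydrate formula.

Mass of water lost = 10.9 − 6.181 = 4.719 g → 4.719 / 18.02 = 0.2619 mol H2O
Molar mass of KCr(SO4)2 = 283.24 g/mol → mol KCr(SO4)2 = 6.181 / 283.24 = 0.02182
n = 0.2619 / 0.02182 = 12.00 ≈ 12 → KCr(SO4)2·12H2O

KCr(SO4)2·12H2O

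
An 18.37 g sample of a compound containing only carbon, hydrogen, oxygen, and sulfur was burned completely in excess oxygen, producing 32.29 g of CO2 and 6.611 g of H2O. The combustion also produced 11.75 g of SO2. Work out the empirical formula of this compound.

mol C = 32.29 / 44.01 = 0.7337; mass C = 0.7337 × 12.01 = 8.812 g
mol H = 2 × (6.611 / 18.02) = 0.7337; mass H = 0.7337 × 1.008 = 0.7396 g
mol S = 11.75 / 64.07 = 0.1834; mass S = 5.881 g
mass O = 18.37 − (15.43) = 2.937 g → mol O = 0.1836
Smallest is S at 0.1834 mol; normalising gives C 4.001, H 4.001, O 1.001, S 1.000
Ratio ≈ 4:4:1:1, so the empirical formula is C4H4OS

C4H4OS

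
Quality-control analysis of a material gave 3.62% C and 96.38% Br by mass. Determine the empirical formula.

CBr4

Assume 100 g: 3.62 g C, 96.38 g Br.
n(C) = 3.62/12.01 = 0.3014, n(Br) = 96.38/79.90 = 1.206
Ratios (÷ 0.3014): C 1.000, Br 4.002
≈ 1:4 → CBr4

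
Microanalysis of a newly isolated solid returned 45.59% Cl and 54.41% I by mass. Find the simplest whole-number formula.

Assume 100 g: 45.59 g Cl, 54.41 g I.
Moles — Cl: 45.59 / 35.45 = 1.286 mol; I: 54.41 / 126.90 = 0.4288 mol
Smallest is I at 0.4288 mol; normalising gives Cl 2.999, I 1.000
→ Cl3I

Cl3I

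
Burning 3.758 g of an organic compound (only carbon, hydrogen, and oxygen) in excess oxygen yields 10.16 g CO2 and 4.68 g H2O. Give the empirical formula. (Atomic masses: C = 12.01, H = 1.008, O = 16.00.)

C8H18O

mol C = 10.16 / 44.01 = 0.2309; mass C = 0.2309 × 12.01 = 2.773 g
mol H = 2 × (4.68 / 18.02) = 0.5194; mass H = 0.5194 × 1.008 = 0.5236 g
mass O = 3.758 − (3.296) = 0.4618 g → mol O = 0.02886
Divide by the smallest (0.02886 mol O): C 7.998, H 17.995, O 1.000
Ratio ≈ 8:18:1, so the empirical formula is C8H18O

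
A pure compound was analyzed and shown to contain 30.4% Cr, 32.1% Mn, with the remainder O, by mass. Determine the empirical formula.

CrMnO4

Assume 100 g: 30.4 g Cr, 32.1 g Mn, 37.5 g O.
Moles — Cr: 30.4 / 52.00 = 0.5846 mol; Mn: 32.1 / 54.94 = 0.5843 mol; O: 37.5 / 16.00 = 2.344 mol
Ratios (÷ 0.5843): Cr 1.001, Mn 1.000, O 4.011
→ CrMnO4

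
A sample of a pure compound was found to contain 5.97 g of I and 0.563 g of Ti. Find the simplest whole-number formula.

n(I) = 5.97/126.90 = 0.04704, n(Ti) = 0.563/47.87 = 0.01176
Smallest is Ti at 0.01176 mol; normalising gives I 4.000, Ti 1.000
≈ 4:1 → I4Ti

I4Ti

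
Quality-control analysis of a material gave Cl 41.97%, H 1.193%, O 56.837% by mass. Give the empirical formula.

ClHO3

Assume 100 g: 41.97 g Cl, 1.193 g H, 56.837 g O.
n(Cl) = 41.97/35.45 = 1.184, n(H) = 1.193/1.008 = 1.184, n(O) = 56.837/16.00 = 3.552
Smallest is H at 1.184 mol; normalising gives Cl 1.000, H 1.000, O 3.001
≈ 1:1:3 → ClHO3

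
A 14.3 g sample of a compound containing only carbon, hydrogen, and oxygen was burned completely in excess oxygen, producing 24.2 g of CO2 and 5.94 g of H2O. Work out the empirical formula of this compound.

mol C = 24.2 / 44.01 = 0.5499; mass C = 0.5499 × 12.01 = 6.604 g
mol H = 2 × (5.94 / 18.02) = 0.6593; mass H = 0.6593 × 1.008 = 0.6645 g
mass O = 14.3 − (7.269) = 7.031 g → mol O = 0.4395
Divide by the smallest (0.4395 mol O): C 1.251, H 1.500, O 1.000
×4: C 5.00, H 6.00, O 4.00 → C5H6O4

C5H6O4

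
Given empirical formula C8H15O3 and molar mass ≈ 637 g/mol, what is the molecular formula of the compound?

Empirical-formula mass = 159.20 g/mol
n = 637 / 159.20 = 4.00 ≈ 4
Molecular formula = (C8H15O3)4 = C32H60O12

C32H60O12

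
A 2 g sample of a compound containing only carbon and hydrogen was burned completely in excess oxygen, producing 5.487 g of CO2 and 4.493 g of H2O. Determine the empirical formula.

CH4

mol C = 5.487 / 44.01 = 0.1247; mass C = 0.1247 × 12.01 = 1.497 g
mol H = 2 × (4.493 / 18.02) = 0.4987; mass H = 0.4987 × 1.008 = 0.5027 g
Divide by the smallest (0.1247 mol C): C 1.000, H 4.000
→ CH4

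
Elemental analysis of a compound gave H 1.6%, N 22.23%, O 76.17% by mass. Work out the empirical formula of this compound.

HNO3

Assume 100 g: 1.6 g H, 22.23 g N, 76.17 g O.
n(H) = 1.6/1.008 = 1.587, n(N) = 22.23/14.01 = 1.587, n(O) = 76.17/16.00 = 4.761
Divide by the smallest (1.587 mol N): H 1.000, N 1.000, O 3.000
Ratio ≈ 1:1:3, so the empirical formula is HNO3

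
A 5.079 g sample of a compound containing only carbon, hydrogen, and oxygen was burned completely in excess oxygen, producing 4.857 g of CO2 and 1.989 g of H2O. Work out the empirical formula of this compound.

mol C = 4.857 / 44.01 = 0.1104; mass C = 0.1104 × 12.01 = 1.325 g
mol H = 2 × (1.989 / 18.02) = 0.2208; mass H = 0.2208 × 1.008 = 0.2225 g
mass O = 5.079 − (1.548) = 3.531 g → mol O = 0.2207
Smallest is C at 0.1104 mol; normalising gives C 1.000, H 2.000, O 2.000
→ CH2O2

CH2O2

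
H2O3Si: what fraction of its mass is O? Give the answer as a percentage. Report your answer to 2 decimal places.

Molar mass = 2(1.008) + 3(16.00) + 1(28.09) = 78.106 g/mol
Mass of O per mole = 3 × 16.00 = 48.000 g
% O = 48.000 / 78.106 × 100 = 61.45%

61.45%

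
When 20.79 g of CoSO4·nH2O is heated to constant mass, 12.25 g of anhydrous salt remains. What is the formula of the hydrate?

Mass of water lost = 20.79 − 12.25 = 8.54 g → 8.54 / 18.02 = 0.4739 mol H2O
Molar mass of CoSO4 = 155.00 g/mol → mol CoSO4 = 12.25 / 155.00 = 0.07903
n = 0.4739 / 0.07903 = 6.00 ≈ 6 → CoSO4·6H2O

CoSO4·6H2O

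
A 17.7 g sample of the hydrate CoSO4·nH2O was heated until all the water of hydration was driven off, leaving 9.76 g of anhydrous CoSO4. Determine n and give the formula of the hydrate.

Mass of water lost = 17.7 − 9.76 = 7.94 g → 7.94 / 18.02 = 0.4406 mol H2O
Molar mass of CoSO4 = 155.00 g/mol → mol CoSO4 = 9.76 / 155.00 = 0.06297
n = 0.4406 / 0.06297 = 7.00 ≈ 7 → CoSO4·7H2O

CoSO4·7H2O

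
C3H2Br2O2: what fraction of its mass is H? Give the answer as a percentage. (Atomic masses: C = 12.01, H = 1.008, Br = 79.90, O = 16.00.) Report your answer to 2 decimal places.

0.88%

Molar mass = 3(12.01) + 2(1.008) + 2(79.90) + 2(16.00) = 229.846 g/mol
Mass of H per mole = 2 × 1.008 = 2.016 g
% H = 2.016 / 229.846 × 100 = 0.88%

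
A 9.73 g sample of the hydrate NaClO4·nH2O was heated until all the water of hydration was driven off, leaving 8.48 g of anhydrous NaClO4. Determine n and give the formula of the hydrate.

Mass of water lost = 9.73 − 8.48 = 1.25 g → 1.25 / 18.02 = 0.06937 mol H2O
Molar mass of NaClO4 = 122.44 g/mol → mol NaClO4 = 8.48 / 122.44 = 0.06926
n = 0.06937 / 0.06926 = 1.00 ≈ 1 → NaClO4·H2O

NaClO4·H2O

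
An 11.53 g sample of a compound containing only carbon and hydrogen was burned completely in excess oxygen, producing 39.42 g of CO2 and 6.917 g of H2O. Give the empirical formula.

C7H6

mol C = 39.42 / 44.01 = 0.8957; mass C = 0.8957 × 12.01 = 10.76 g
mol H = 2 × (6.917 / 18.02) = 0.7677; mass H = 0.7677 × 1.008 = 0.7738 g
Ratios (÷ 0.7677): C 1.167, H 1.000
Multiply by 6: C 7.00, H 6.00 → C7H6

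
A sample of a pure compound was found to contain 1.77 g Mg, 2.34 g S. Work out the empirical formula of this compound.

Mg: 1.77 g ÷ 24.31 g/mol = 0.07281 mol
S: 2.34 g ÷ 32.07 g/mol = 0.07297 mol
Ratios (÷ 0.07281): Mg 1.000, S 1.002
Ratio ≈ 1:1, so the empirical formula is MgS

MgS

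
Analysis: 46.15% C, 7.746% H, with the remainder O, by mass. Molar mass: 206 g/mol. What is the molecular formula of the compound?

Assume 100 g: 46.15 g C, 7.746 g H, 46.104 g O.
Moles — C: 46.15 / 12.01 = 3.843 mol; H: 7.746 / 1.008 = 7.685 mol; O: 46.104 / 16.00 = 2.881 mol
Ratios (÷ 2.881): C 1.334, H 2.667, O 1.000
Multiply by 3: C 4.00, H 8.00, O 3.00 → C4H8O3
Empirical-formula mass = 104.10 g/mol
n = 206 / 104.10 = 1.98 ≈ 2
Molecular formula = (C4H8O3)×2 = C8H16O6

C8H16O6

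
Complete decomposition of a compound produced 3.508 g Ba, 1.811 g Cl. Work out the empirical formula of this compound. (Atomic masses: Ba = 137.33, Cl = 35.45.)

Ba: 3.508 g ÷ 137.33 g/mol = 0.02554 mol
Cl: 1.811 g ÷ 35.45 g/mol = 0.05109 mol
Ratios (÷ 0.02554): Ba 1.000, Cl 2.000
Ratio ≈ 1:2, so the empirical formula is BaCl2

BaCl2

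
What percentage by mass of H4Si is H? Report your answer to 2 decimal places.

12.55%

Molar mass = 4(1.008) + 1(28.09) = 32.122 g/mol
Mass of H per mole = 4 × 1.008 = 4.032 g
% H = 4.032 / 32.122 × 100 = 12.55%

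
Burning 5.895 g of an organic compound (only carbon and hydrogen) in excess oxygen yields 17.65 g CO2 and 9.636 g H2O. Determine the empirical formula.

mol C = 17.65 / 44.01 = 0.4010; mass C = 0.4010 × 12.01 = 4.817 g
mol H = 2 × (9.636 / 18.02) = 1.069; mass H = 1.069 × 1.008 = 1.078 g
Divide by the smallest (0.401 mol C): C 1.000, H 2.667
Scaling by 3: C 3.00, H 8.00 → C3H8

C3H8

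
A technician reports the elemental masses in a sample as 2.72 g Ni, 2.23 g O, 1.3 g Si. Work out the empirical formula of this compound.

NiO3Si

n(Ni) = 2.72/58.69 = 0.04635, n(O) = 2.23/16.00 = 0.1394, n(Si) = 1.3/28.09 = 0.04628
Divide by the smallest (0.04628 mol Si): Ni 1.001, O 3.012, Si 1.000
≈ 1:3:1 → NiO3Si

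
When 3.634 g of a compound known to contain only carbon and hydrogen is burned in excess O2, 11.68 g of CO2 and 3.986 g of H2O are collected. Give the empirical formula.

mol C = 11.68 / 44.01 = 0.2654; mass C = 0.2654 × 12.01 = 3.187 g
mol H = 2 × (3.986 / 18.02) = 0.4424; mass H = 0.4424 × 1.008 = 0.4459 g
Ratios (÷ 0.2654): C 1.000, H 1.667
Scaling by 3: C 3.00, H 5.00 → C3H5

C3H5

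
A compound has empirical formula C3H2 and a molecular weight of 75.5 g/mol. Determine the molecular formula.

C6H4

Empirical-formula mass = 38.05 g/mol
n = 75.5 / 38.05 = 1.98 ≈ 2
Molecular formula = (C3H2)2 = C6H4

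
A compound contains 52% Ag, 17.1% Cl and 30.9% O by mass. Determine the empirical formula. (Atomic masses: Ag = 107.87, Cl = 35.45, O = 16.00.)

Assume 100 g: 52 g Ag, 17.1 g Cl, 30.9 g O.
Moles — Ag: 52 / 107.87 = 0.4821 mol; Cl: 17.1 / 35.45 = 0.4824 mol; O: 30.9 / 16.00 = 1.931 mol
Divide by the smallest (0.4821 mol Ag): Ag 1.000, Cl 1.001, O 4.006
≈ 1:1:4 → AgClO4

AgClO4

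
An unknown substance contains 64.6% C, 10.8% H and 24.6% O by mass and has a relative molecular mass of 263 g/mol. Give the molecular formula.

C14H28O4

Assume 100 g: 64.6 g C, 10.8 g H, 24.6 g O.
C: 64.6 g ÷ 12.01 g/mol = 5.379 mol
H: 10.8 g ÷ 1.008 g/mol = 10.71 mol
O: 24.6 g ÷ 16.00 g/mol = 1.538 mol
Ratios (÷ 1.538): C 3.498, H 6.969, O 1.000
×2: C 7.00, H 13.94, O 2.00 → C7H14O2
Empirical-formula mass = 130.18 g/mol
n = 263 / 130.18 = 2.02 ≈ 2
Molecular formula = (C7H14O2)×2 = C14H28O4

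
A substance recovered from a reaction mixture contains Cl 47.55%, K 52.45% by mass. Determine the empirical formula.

ClK

Assume 100 g: 47.55 g Cl, 52.45 g K.
n(Cl) = 47.55/35.45 = 1.341, n(K) = 52.45/39.10 = 1.341
Smallest is Cl at 1.341 mol; normalising gives Cl 1.000, K 1.000
→ ClK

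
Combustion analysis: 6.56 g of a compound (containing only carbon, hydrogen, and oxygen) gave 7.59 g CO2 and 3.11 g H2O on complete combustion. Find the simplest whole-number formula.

mol C = 7.59 / 44.01 = 0.1725; mass C = 0.1725 × 12.01 = 2.071 g
mol H = 2 × (3.11 / 18.02) = 0.3452; mass H = 0.3452 × 1.008 = 0.3479 g
mass O = 6.56 − (2.419) = 4.141 g → mol O = 0.2588
Smallest is C at 0.1725 mol; normalising gives C 1.000, H 2.001, O 1.501
Multiply by 2: C 2.00, H 4.00, O 3.00 → C2H4O3

C2H4O3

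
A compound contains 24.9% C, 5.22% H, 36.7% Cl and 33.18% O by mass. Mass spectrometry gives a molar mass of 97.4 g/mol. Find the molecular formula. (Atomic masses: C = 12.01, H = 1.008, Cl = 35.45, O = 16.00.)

C2H5ClO2

Assume 100 g: 24.9 g C, 5.22 g H, 36.7 g Cl, 33.18 g O.
n(C) = 24.9/12.01 = 2.073, n(H) = 5.22/1.008 = 5.179, n(Cl) = 36.7/35.45 = 1.035, n(O) = 33.18/16.00 = 2.074
Smallest is Cl at 1.035 mol; normalising gives C 2.003, H 5.002, Cl 1.000, O 2.003
→ C2H5ClO2
Empirical-formula mass = 96.51 g/mol
n = 97.4 / 96.51 = 1.01 ≈ 1
Molecular formula = empirical formula = C2H5ClO2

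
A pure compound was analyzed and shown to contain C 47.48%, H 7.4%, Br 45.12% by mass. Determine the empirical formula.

Assume 100 g: 47.48 g C, 7.4 g H, 45.12 g Br.
Moles — C: 47.48 / 12.01 = 3.953 mol; H: 7.4 / 1.008 = 7.341 mol; Br: 45.12 / 79.90 = 0.5647 mol
Ratios (÷ 0.5647): C 7.001, H 13.000, Br 1.000
Ratio ≈ 7:13:1, so the empirical formula is C7H13Br

C7H13Br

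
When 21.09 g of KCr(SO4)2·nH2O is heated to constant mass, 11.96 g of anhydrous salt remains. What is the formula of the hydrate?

KCr(SO4)2·12H2O

Mass of water lost = 21.09 − 11.96 = 9.13 g → 9.13 / 18.02 = 0.5067 mol H2O
Molar mass of KCr(SO4)2 = 283.24 g/mol → mol KCr(SO4)2 = 11.96 / 283.24 = 0.04223
n = 0.5067 / 0.04223 = 12.00 ≈ 12 → KCr(SO4)2·12H2O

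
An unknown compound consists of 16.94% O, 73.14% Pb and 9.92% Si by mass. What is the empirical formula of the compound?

Assume 100 g: 16.94 g O, 73.14 g Pb, 9.92 g Si.
O: 16.94 g ÷ 16.00 g/mol = 1.059 mol
Pb: 73.14 g ÷ 207.2 g/mol = 0.353 mol
Si: 9.92 g ÷ 28.09 g/mol = 0.3532 mol
Ratios (÷ 0.353): O 2.999, Pb 1.000, Si 1.000
→ O3PbSi

O3PbSi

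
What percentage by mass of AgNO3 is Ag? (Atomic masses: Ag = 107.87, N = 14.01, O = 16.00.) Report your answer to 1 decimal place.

63.5%

Molar mass = 1(107.87) + 1(14.01) + 3(16.00) = 169.880 g/mol
Mass of Ag per mole = 1 × 107.87 = 107.870 g
% Ag = 107.870 / 169.880 × 100 = 63.5%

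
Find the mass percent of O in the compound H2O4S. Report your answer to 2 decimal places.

65.25%

Molar mass = 2(1.008) + 4(16.00) + 1(32.07) = 98.086 g/mol
Mass of O per mole = 4 × 16.00 = 64.000 g
% O = 64.000 / 98.086 × 100 = 65.25%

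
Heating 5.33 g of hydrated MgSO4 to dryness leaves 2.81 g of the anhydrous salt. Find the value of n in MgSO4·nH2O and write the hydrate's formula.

Mass of water lost = 5.33 − 2.81 = 2.52 g → 2.52 / 18.02 = 0.1398 mol H2O
Molar mass of MgSO4 = 120.38 g/mol → mol MgSO4 = 2.81 / 120.38 = 0.02334
n = 0.1398 / 0.02334 = 5.99 ≈ 6 → MgSO4·6H2O

MgSO4·6H2O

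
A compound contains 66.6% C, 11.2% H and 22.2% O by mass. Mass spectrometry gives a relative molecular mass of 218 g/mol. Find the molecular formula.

Assume 100 g: 66.6 g C, 11.2 g H, 22.2 g O.
C: 66.6 g ÷ 12.01 g/mol = 5.545 mol
H: 11.2 g ÷ 1.008 g/mol = 11.11 mol
O: 22.2 g ÷ 16.00 g/mol = 1.387 mol
Ratios (÷ 1.387): C 3.997, H 8.008, O 1.000
≈ 4:8:1 → C4H8O
Empirical-formula mass = 72.10 g/mol
n = 218 / 72.10 = 3.02 ≈ 3
Molecular formula = (C4H8O)×3 = C12H24O3

C12H24O3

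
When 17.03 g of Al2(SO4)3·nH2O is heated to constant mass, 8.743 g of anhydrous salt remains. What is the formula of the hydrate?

Al2(SO4)3·18H2O

Mass of water lost = 17.03 − 8.743 = 8.287 g → 8.287 / 18.02 = 0.4599 mol H2O
Molar mass of Al2(SO4)3 = 342.17 g/mol → mol Al2(SO4)3 = 8.743 / 342.17 = 0.02555
n = 0.4599 / 0.02555 = 18.00 ≈ 18 → Al2(SO4)3·18H2O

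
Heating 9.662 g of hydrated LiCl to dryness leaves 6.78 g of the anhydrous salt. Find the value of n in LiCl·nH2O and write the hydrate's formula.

Mass of water lost = 9.662 − 6.78 = 2.882 g → 2.882 / 18.02 = 0.1599 mol H2O
Molar mass of LiCl = 42.39 g/mol → mol LiCl = 6.78 / 42.39 = 0.1599
n = 0.1599 / 0.1599 = 1.00 ≈ 1 → LiCl·H2O

LiCl·H2O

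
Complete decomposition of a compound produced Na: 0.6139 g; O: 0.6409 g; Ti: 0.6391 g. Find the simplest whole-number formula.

Na2O3Ti

n(Na) = 0.6139/22.99 = 0.0267, n(O) = 0.6409/16.00 = 0.04006, n(Ti) = 0.6391/47.87 = 0.01335
Ratios (÷ 0.01335): Na 2.000, O 3.000, Ti 1.000
Ratio ≈ 2:3:1, so the empirical formula is Na2O3Ti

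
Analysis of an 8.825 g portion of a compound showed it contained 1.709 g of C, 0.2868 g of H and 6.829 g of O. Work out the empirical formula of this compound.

CH2O3

Moles — C: 1.709 / 12.01 = 0.1423 mol; H: 0.2868 / 1.008 = 0.2845 mol; O: 6.829 / 16.00 = 0.4268 mol
Ratios (÷ 0.1423): C 1.000, H 1.999, O 2.999
≈ 1:2:3 → CH2O3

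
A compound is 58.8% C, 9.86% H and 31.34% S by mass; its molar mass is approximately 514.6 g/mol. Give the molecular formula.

C25H50S5

Assume 100 g: 58.8 g C, 9.86 g H, 31.34 g S.
C: 58.8 g ÷ 12.01 g/mol = 4.896 mol
H: 9.86 g ÷ 1.008 g/mol = 9.782 mol
S: 31.34 g ÷ 32.07 g/mol = 0.9772 mol
Divide by the smallest (0.9772 mol S): C 5.010, H 10.010, S 1.000
≈ 5:10:1 → C5H10S
Empirical-formula mass = 102.20 g/mol
n = 514.6 / 102.20 = 5.04 ≈ 5
Molecular formula = (C5H10S)×5 = C25H50S5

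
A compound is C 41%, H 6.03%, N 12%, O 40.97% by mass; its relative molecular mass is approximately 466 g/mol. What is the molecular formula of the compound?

Assume 100 g: 41 g C, 6.03 g H, 12 g N, 40.97 g O.
n(C) = 41/12.01 = 3.414, n(H) = 6.03/1.008 = 5.982, n(N) = 12/14.01 = 0.8565, n(O) = 40.97/16.00 = 2.561
Divide by the smallest (0.8565 mol N): C 3.986, H 6.984, N 1.000, O 2.990
Ratio ≈ 4:7:1:3, so the empirical formula is C4H7NO3
Empirical-formula mass = 117.11 g/mol
n = 466 / 117.11 = 3.98 ≈ 4
Molecular formula = (C4H7NO3)×4 = C16H28N4O12

C16H28N4O12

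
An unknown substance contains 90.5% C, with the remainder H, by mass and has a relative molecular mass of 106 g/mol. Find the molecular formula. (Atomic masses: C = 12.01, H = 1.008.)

Assume 100 g: 90.5 g C, 9.5 g H.
n(C) = 90.5/12.01 = 7.535, n(H) = 9.5/1.008 = 9.425
Divide by the smallest (7.535 mol C): C 1.000, H 1.251
Multiply by 4: C 4.00, H 5.00 → C4H5
Empirical-formula mass = 53.08 g/mol
n = 106 / 53.08 = 2.00 ≈ 2
Molecular formula = (C4H5)×2 = C8H10

C8H10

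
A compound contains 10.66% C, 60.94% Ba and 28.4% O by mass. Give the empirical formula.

Assume 100 g: 10.66 g C, 60.94 g Ba, 28.4 g O.
n(C) = 10.66/12.01 = 0.8876, n(Ba) = 60.94/137.33 = 0.4437, n(O) = 28.4/16.00 = 1.775
Divide by the smallest (0.4437 mol Ba): C 2.000, Ba 1.000, O 4.000
→ C2BaO4

C2BaO4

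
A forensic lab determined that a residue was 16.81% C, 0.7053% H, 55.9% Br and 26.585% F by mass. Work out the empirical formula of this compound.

C2HBrF2

Assume 100 g: 16.81 g C, 0.7053 g H, 55.9 g Br, 26.585 g F.
n(C) = 16.81/12.01 = 1.4, n(H) = 0.7053/1.008 = 0.6997, n(Br) = 55.9/79.90 = 0.6996, n(F) = 26.585/19.00 = 1.399
Smallest is Br at 0.6996 mol; normalising gives C 2.001, H 1.000, Br 1.000, F 2.000
Ratio ≈ 2:1:1:2, so the empirical formula is C2HBrF2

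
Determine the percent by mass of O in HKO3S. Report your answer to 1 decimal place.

39.9%

Molar mass = 1(1.008) + 1(39.10) + 3(16.00) + 1(32.07) = 120.178 g/mol
Mass of O per mole = 3 × 16.00 = 48.000 g
% O = 48.000 / 120.178 × 100 = 39.9%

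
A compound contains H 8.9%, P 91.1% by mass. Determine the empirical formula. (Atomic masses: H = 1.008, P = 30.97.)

H3P

Assume 100 g: 8.9 g H, 91.1 g P.
H: 8.9 g ÷ 1.008 g/mol = 8.829 mol
P: 91.1 g ÷ 30.97 g/mol = 2.942 mol
Divide by the smallest (2.942 mol P): H 3.002, P 1.000
Ratio ≈ 3:1, so the empirical formula is H3P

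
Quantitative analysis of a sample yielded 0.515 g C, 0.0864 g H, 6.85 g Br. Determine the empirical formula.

CH2Br2

C: 0.515 g ÷ 12.01 g/mol = 0.04288 mol
H: 0.0864 g ÷ 1.008 g/mol = 0.08571 mol
Br: 6.85 g ÷ 79.90 g/mol = 0.08573 mol
Smallest is C at 0.04288 mol; normalising gives C 1.000, H 1.999, Br 1.999
→ CH2Br2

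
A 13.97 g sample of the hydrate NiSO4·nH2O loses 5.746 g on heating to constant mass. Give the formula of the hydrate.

NiSO4·6H2O

Mass of anhydrous NiSO4 = 13.97 − 5.746 = 8.224 g
mol H2O = 5.746 / 18.02 = 0.3189
Molar mass of NiSO4 = 154.76 g/mol → mol NiSO4 = 8.224 / 154.76 = 0.05314
n = 0.3189 / 0.05314 = 6.00 ≈ 6 → NiSO4·6H2O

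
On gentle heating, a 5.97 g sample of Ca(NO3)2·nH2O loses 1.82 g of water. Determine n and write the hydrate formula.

Mass of anhydrous Ca(NO3)2 = 5.97 − 1.82 = 4.15 g
mol H2O = 1.82 / 18.02 = 0.101
Molar mass of Ca(NO3)2 = 164.10 g/mol → mol Ca(NO3)2 = 4.15 / 164.10 = 0.02529
n = 0.101 / 0.02529 = 3.99 ≈ 4 → Ca(NO3)2·4H2O

Ca(NO3)2·4H2O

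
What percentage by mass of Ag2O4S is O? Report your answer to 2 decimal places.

Molar mass = 2(107.87) + 4(16.00) + 1(32.07) = 311.810 g/mol
Mass of O per mole = 4 × 16.00 = 64.000 g
% O = 64.000 / 311.810 × 100 = 20.53%

20.53%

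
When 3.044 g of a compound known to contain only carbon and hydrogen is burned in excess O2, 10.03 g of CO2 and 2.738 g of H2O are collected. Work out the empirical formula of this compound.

C3H4

mol C = 10.03 / 44.01 = 0.2279; mass C = 0.2279 × 12.01 = 2.737 g
mol H = 2 × (2.738 / 18.02) = 0.3039; mass H = 0.3039 × 1.008 = 0.3063 g
Ratios (÷ 0.2279): C 1.000, H 1.333
×3: C 3.00, H 4.00 → C3H4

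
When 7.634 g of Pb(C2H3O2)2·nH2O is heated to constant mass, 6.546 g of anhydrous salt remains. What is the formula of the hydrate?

Mass of water lost = 7.634 − 6.546 = 1.088 g → 1.088 / 18.02 = 0.06038 mol H2O
Molar mass of Pb(C2H3O2)2 = 325.29 g/mol → mol Pb(C2H3O2)2 = 6.546 / 325.29 = 0.02012
n = 0.06038 / 0.02012 = 3.00 ≈ 3 → Pb(C2H3O2)2·3H2O

Pb(C2H3O2)2·3H2O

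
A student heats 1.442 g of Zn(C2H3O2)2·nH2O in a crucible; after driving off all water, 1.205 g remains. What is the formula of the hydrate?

Zn(C2H3O2)2·2H2O

Mass of water lost = 1.442 − 1.205 = 0.237 g → 0.237 / 18.02 = 0.01315 mol H2O
Molar mass of Zn(C2H3O2)2 = 183.47 g/mol → mol Zn(C2H3O2)2 = 1.205 / 183.47 = 0.006568
n = 0.01315 / 0.006568 = 2.00 ≈ 2 → Zn(C2H3O2)2·2H2O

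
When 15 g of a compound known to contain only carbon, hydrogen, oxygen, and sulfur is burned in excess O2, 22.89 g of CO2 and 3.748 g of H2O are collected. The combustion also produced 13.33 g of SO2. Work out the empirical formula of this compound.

mol C = 22.89 / 44.01 = 0.5201; mass C = 0.5201 × 12.01 = 6.247 g
mol H = 2 × (3.748 / 18.02) = 0.4160; mass H = 0.4160 × 1.008 = 0.4193 g
mol S = 13.33 / 64.07 = 0.2081; mass S = 6.672 g
mass O = 15 − (13.34) = 1.662 g → mol O = 0.1039
Divide by the smallest (0.1039 mol O): C 5.007, H 4.005, O 1.000, S 2.003
→ C5H4OS2

C5H4OS2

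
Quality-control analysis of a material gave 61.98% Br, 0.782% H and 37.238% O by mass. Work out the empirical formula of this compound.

BrHO3

Assume 100 g: 61.98 g Br, 0.782 g H, 37.238 g O.
Br: 61.98 g ÷ 79.90 g/mol = 0.7757 mol
H: 0.782 g ÷ 1.008 g/mol = 0.7758 mol
O: 37.238 g ÷ 16.00 g/mol = 2.327 mol
Ratios (÷ 0.7757): Br 1.000, H 1.000, O 3.000
Ratio ≈ 1:1:3, so the empirical formula is BrHO3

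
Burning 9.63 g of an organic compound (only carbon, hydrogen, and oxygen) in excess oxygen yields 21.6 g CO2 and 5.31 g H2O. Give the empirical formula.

C5H6O2

mol C = 21.6 / 44.01 = 0.4908; mass C = 0.4908 × 12.01 = 5.894 g
mol H = 2 × (5.31 / 18.02) = 0.5893; mass H = 0.5893 × 1.008 = 0.5941 g
mass O = 9.63 − (6.489) = 3.141 g → mol O = 0.1963
Divide by the smallest (0.1963 mol O): C 2.500, H 3.002, O 1.000
Scaling by 2: C 5.00, H 6.00, O 2.00 → C5H6O2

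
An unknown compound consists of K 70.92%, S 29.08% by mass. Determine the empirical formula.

K2S

Assume 100 g: 70.92 g K, 29.08 g S.
K: 70.92 g ÷ 39.10 g/mol = 1.814 mol
S: 29.08 g ÷ 32.07 g/mol = 0.9068 mol
Smallest is S at 0.9068 mol; normalising gives K 2.000, S 1.000
→ K2S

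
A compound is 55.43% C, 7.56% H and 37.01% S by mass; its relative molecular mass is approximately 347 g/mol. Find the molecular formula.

C16H26S4

Assume 100 g: 55.43 g C, 7.56 g H, 37.01 g S.
n(C) = 55.43/12.01 = 4.615, n(H) = 7.56/1.008 = 7.5, n(S) = 37.01/32.07 = 1.154
Divide by the smallest (1.154 mol S): C 3.999, H 6.499, S 1.000
Scaling by 2: C 8.00, H 13.00, S 2.00 → C8H13S2
Empirical-formula mass = 173.32 g/mol
n = 347 / 173.32 = 2.00 ≈ 2
Molecular formula = (C8H13S2)×2 = C16H26S4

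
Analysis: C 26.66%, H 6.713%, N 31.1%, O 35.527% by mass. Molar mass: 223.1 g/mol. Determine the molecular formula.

Assume 100 g: 26.66 g C, 6.713 g H, 31.1 g N, 35.527 g O.
n(C) = 26.66/12.01 = 2.22, n(H) = 6.713/1.008 = 6.66, n(N) = 31.1/14.01 = 2.22, n(O) = 35.527/16.00 = 2.22
Ratios (÷ 2.22): C 1.000, H 3.000, N 1.000, O 1.000
≈ 1:3:1:1 → CH3NO
Empirical-formula mass = 45.04 g/mol
n = 223.1 / 45.04 = 4.95 ≈ 5
Molecular formula = (CH3NO)×5 = C5H15N5O5

C5H15N5O5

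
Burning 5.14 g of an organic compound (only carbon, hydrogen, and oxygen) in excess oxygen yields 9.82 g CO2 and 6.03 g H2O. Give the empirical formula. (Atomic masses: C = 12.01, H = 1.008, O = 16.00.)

C2H6O

mol C = 9.82 / 44.01 = 0.2231; mass C = 0.2231 × 12.01 = 2.680 g
mol H = 2 × (6.03 / 18.02) = 0.6693; mass H = 0.6693 × 1.008 = 0.6746 g
mass O = 5.14 − (3.354) = 1.786 g → mol O = 0.1116
Divide by the smallest (0.1116 mol O): C 1.999, H 5.997, O 1.000
≈ 2:6:1 → C2H6O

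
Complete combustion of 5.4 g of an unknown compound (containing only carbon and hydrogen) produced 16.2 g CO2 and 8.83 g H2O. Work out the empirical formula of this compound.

C3H8

mol C = 16.2 / 44.01 = 0.3681; mass C = 0.3681 × 12.01 = 4.421 g
mol H = 2 × (8.83 / 18.02) = 0.9800; mass H = 0.9800 × 1.008 = 0.9879 g
Smallest is C at 0.3681 mol; normalising gives C 1.000, H 2.662
Multiply by 3: C 3.00, H 7.99 → C3H8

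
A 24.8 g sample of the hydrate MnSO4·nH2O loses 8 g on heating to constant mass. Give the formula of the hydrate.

Mass of anhydrous MnSO4 = 24.8 − 8 = 16.8 g
mol H2O = 8 / 18.02 = 0.444
Molar mass of MnSO4 = 151.01 g/mol → mol MnSO4 = 16.8 / 151.01 = 0.1113
n = 0.444 / 0.1113 = 3.99 ≈ 4 → MnSO4·4H2O

MnSO4·4H2O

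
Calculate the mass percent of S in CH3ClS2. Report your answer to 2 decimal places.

55.96%

Molar mass = 1(12.01) + 3(1.008) + 1(35.45) + 2(32.07) = 114.624 g/mol
Mass of S per mole = 2 × 32.07 = 64.140 g
% S = 64.140 / 114.624 × 100 = 55.96%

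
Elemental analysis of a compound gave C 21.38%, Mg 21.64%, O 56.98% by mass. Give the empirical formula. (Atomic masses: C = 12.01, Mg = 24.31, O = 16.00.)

Assume 100 g: 21.38 g C, 21.64 g Mg, 56.98 g O.
Moles — C: 21.38 / 12.01 = 1.78 mol; Mg: 21.64 / 24.31 = 0.8902 mol; O: 56.98 / 16.00 = 3.561 mol
Smallest is Mg at 0.8902 mol; normalising gives C 2.000, Mg 1.000, O 4.001
≈ 2:1:4 → C2MgO4

C2MgO4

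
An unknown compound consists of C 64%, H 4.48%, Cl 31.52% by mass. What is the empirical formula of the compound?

C6H5Cl

Assume 100 g: 64 g C, 4.48 g H, 31.52 g Cl.
C: 64 g ÷ 12.01 g/mol = 5.329 mol
H: 4.48 g ÷ 1.008 g/mol = 4.444 mol
Cl: 31.52 g ÷ 35.45 g/mol = 0.8891 mol
Smallest is Cl at 0.8891 mol; normalising gives C 5.993, H 4.999, Cl 1.000
≈ 6:5:1 → C6H5Cl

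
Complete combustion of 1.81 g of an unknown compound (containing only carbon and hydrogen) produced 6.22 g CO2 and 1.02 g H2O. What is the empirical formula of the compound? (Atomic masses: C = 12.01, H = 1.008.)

mol C = 6.22 / 44.01 = 0.1413; mass C = 0.1413 × 12.01 = 1.697 g
mol H = 2 × (1.02 / 18.02) = 0.1132; mass H = 0.1132 × 1.008 = 0.1141 g
Ratios (÷ 0.1132): C 1.248, H 1.000
Multiply by 4: C 4.99, H 4.00 → C5H4

C5H4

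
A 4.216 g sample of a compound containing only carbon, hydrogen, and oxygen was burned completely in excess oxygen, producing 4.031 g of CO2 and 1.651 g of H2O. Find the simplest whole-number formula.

CH2O2

mol C = 4.031 / 44.01 = 0.09159; mass C = 0.09159 × 12.01 = 1.100 g
mol H = 2 × (1.651 / 18.02) = 0.1832; mass H = 0.1832 × 1.008 = 0.1847 g
mass O = 4.216 − (1.285) = 2.931 g → mol O = 0.1832
Divide by the smallest (0.09159 mol C): C 1.000, H 2.001, O 2.000
Ratio ≈ 1:2:2, so the empirical formula is CH2O2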